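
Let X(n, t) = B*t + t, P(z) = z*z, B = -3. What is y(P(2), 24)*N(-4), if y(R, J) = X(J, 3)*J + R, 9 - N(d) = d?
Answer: -1820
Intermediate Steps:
P(z) = z**2
N(d) = 9 - d
X(n, t) = -2*t (X(n, t) = -3*t + t = -2*t)
y(R, J) = R - 6*J (y(R, J) = (-2*3)*J + R = -6*J + R = R - 6*J)
y(P(2), 24)*N(-4) = (2**2 - 6*24)*(9 - 1*(-4)) = (4 - 144)*(9 + 4) = -140*13 = -1820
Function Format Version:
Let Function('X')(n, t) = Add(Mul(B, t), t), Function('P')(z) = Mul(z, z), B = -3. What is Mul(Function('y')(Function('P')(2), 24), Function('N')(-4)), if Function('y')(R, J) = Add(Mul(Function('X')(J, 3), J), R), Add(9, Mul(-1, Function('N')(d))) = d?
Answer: -1820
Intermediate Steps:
Function('P')(z) = Pow(z, 2)
Function('N')(d) = Add(9, Mul(-1, d))
Function('X')(n, t) = Mul(-2, t) (Function('X')(n, t) = Add(Mul(-3, t), t) = Mul(-2, t))
Function('y')(R, J) = Add(R, Mul(-6, J)) (Function('y')(R, J) = Add(Mul(Mul(-2, 3), J), R) = Add(Mul(-6, J), R) = Add(R, Mul(-6, J)))
Mul(Function('y')(Function('P')(2), 24), Function('N')(-4)) = Mul(Add(Pow(2, 2), Mul(-6, 24)), Add(9, Mul(-1, -4))) = Mul(Add(4, -144), Add(9, 4)) = Mul(-140, 13) = -1820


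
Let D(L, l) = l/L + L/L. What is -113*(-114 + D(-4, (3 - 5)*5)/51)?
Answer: 1313173/102 ≈ 12874.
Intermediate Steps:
D(L, l) = 1 + l/L (D(L, l) = l/L + 1 = 1 + l/L)
-113*(-114 + D(-4, (3 - 5)*5)/51) = -113*(-114 + ((-4 + (3 - 5)*5)/(-4))/51) = -113*(-114 - (-4 - 2*5)/4*(1/51)) = -113*(-114 - (-4 - 10)/4*(1/51)) = -113*(-114 - ¼*(-14)*(1/51)) = -113*(-114 + (7/2)*(1/51)) = -113*(-114 + 7/102) = -113*(-11621/102) = 1313173/102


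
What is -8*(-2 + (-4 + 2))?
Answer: 32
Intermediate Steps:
-8*(-2 + (-4 + 2)) = -8*(-2 - 2) = -8*(-4) = 32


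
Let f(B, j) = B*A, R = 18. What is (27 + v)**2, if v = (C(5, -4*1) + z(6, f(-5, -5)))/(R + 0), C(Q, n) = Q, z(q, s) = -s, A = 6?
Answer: 271441/324 ≈ 837.78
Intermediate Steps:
f(B, j) = 6*B (f(B, j) = B*6 = 6*B)
v = 35/18 (v = (5 - 6*(-5))/(18 + 0) = (5 - 1*(-30))/18 = (5 + 30)*(1/18) = 35*(1/18) = 35/18 ≈ 1.9444)
(27 + v)**2 = (27 + 35/18)**2 = (521/18)**2 = 271441/324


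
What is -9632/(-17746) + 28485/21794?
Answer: 357707309/193378162 ≈ 1.8498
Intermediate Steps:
-9632/(-17746) + 28485/21794 = -9632*(-1/17746) + 28485*(1/21794) = 4816/8873 + 28485/21794 = 357707309/193378162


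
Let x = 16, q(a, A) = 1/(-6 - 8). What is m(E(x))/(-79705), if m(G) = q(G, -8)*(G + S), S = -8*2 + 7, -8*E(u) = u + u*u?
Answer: -43/1115870 ≈ -3.8535e-5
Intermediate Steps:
q(a, A) = -1/14 (q(a, A) = 1/(-14) = -1/14)
E(u) = -u/8 - u²/8 (E(u) = -(u + u*u)/8 = -(u + u²)/8 = -u/8 - u²/8)
S = -9 (S = -16 + 7 = -9)
m(G) = 9/14 - G/14 (m(G) = -(G - 9)/14 = -(-9 + G)/14 = 9/14 - G/14)
m(E(x))/(-79705) = (9/14 - (-1)*16*(1 + 16)/112)/(-79705) = (9/14 - (-1)*16*17/112)*(-1/79705) = (9/14 - 1/14*(-34))*(-1/79705) = (9/14 + 17/7)*(-1/79705) = (43/14)*(-1/79705) = -43/1115870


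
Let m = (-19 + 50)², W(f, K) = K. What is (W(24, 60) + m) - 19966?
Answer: -18945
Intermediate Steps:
m = 961 (m = 31² = 961)
(W(24, 60) + m) - 19966 = (60 + 961) - 19966 = 1021 - 19966 = -18945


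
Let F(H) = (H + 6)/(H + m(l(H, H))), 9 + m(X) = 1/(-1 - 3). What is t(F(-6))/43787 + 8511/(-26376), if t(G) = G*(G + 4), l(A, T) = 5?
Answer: -2837/8792 ≈ -0.32268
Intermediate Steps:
m(X) = -37/4 (m(X) = -9 + 1/(-1 - 3) = -9 + 1/(-4) = -9 - 1/4 = -37/4)
F(H) = (6 + H)/(-37/4 + H) (F(H) = (H + 6)/(H - 37/4) = (6 + H)/(-37/4 + H))
t(G) = G*(4 + G)
t(F(-6))/43787 + 8511/(-26376) = ((4*(6 - 6)/(-37 + 4*(-6)))*(4 + 4*(6 - 6)/(-37 + 4*(-6))))/43787 + 8511/(-26376) = ((4*0/(-37 - 24))*(4 + 4*0/(-37 - 24)))*(1/43787) + 8511*(-1/26376) = ((4*0/(-61))*(4 + 4*0/(-61)))*(1/43787) - 2837/8792 = ((4*(-1/61)*0)*(4 + 4*(-1/61)*0))*(1/43787) - 2837/8792 = (0*(4 + 0))*(1/43787) - 2837/8792 = (0*4)*(1/43787) - 2837/8792 = 0*(1/43787) - 2837/8792 = 0 - 2837/8792 = -2837/8792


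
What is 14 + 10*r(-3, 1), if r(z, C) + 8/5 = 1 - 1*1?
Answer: -2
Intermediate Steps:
r(z, C) = -8/5 (r(z, C) = -8/5 + (1 - 1*1) = -8/5 + (1 - 1) = -8/5 + 0 = -8/5)
14 + 10*r(-3, 1) = 14 + 10*(-8/5) = 14 - 16 = -2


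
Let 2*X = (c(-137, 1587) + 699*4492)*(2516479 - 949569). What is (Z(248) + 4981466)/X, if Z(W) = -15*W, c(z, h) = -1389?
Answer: 4977746/2458888403145 ≈ 2.0244e-6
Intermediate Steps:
X = 2458888403145 (X = ((-1389 + 699*4492)*(2516479 - 949569))/2 = ((-1389 + 3139908)*1566910)/2 = (3138519*1566910)/2 = (½)*4917776806290 = 2458888403145)
(Z(248) + 4981466)/X = (-15*248 + 4981466)/2458888403145 = (-3720 + 4981466)*(1/2458888403145) = 4977746*(1/2458888403145) = 4977746/2458888403145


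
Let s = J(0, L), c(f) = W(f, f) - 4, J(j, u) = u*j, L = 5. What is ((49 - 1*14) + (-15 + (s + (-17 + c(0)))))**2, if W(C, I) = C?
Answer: 1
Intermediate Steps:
J(j, u) = j*u
c(f) = -4 + f (c(f) = f - 4 = -4 + f)
s = 0 (s = 0*5 = 0)
((49 - 1*14) + (-15 + (s + (-17 + c(0)))))**2 = ((49 - 1*14) + (-15 + (0 + (-17 + (-4 + 0)))))**2 = ((49 - 14) + (-15 + (0 + (-17 - 4))))**2 = (35 + (-15 + (0 - 21)))**2 = (35 + (-15 - 21))**2 = (35 - 36)**2 = (-1)**2 = 1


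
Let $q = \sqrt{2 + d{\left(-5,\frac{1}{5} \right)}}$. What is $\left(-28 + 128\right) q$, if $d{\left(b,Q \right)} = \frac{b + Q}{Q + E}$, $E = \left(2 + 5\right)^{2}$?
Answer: $\frac{100 \sqrt{3198}}{41} \approx 137.93$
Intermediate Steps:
$E = 49$ ($E = 7^{2} = 49$)
$d{\left(b,Q \right)} = \frac{Q + b}{49 + Q}$ ($d{\left(b,Q \right)} = \frac{b + Q}{Q + 49} = \frac{Q + b}{49 + Q}$)
$q = \frac{\sqrt{3198}}{41}$ ($q = \sqrt{2 + \frac{\frac{1}{5} - 5}{49 + \frac{1}{5}}} = \sqrt{2 + \frac{1}{\frac{246}{5}} \left(- \frac{24}{5}\right)} = \sqrt{2 + \frac{5}{246} \left(- \frac{24}{5}\right)} = \sqrt{2 - \frac{4}{41}} = \sqrt{\frac{78}{41}} = \frac{\sqrt{3198}}{41} \approx 1.3793$)
$\left(-28 + 128\right) q = \left(-28 + 128\right) \frac{\sqrt{3198}}{41} = 100 \frac{\sqrt{3198}}{41} = \frac{100 \sqrt{3198}}{41}$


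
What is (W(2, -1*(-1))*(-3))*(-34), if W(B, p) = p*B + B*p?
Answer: 408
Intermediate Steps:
W(B, p) = 2*B*p (W(B, p) = B*p + B*p = 2*B*p)
(W(2, -1*(-1))*(-3))*(-34) = ((2*2*(-1*(-1)))*(-3))*(-34) = ((2*2*1)*(-3))*(-34) = (4*(-3))*(-34) = -12*(-34) = 408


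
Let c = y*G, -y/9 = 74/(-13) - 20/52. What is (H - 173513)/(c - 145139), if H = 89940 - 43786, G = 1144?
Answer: 127359/82571 ≈ 1.5424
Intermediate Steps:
y = 711/13 (y = -9*(74/(-13) - 20/52) = -9*(74*(-1/13) - 20*1/52) = -9*(-74/13 - 5/13) = -9*(-79/13) = 711/13 ≈ 54.692)
H = 46154
c = 62568 (c = (711/13)*1144 = 62568)
(H - 173513)/(c - 145139) = (46154 - 173513)/(62568 - 145139) = -127359/(-82571) = -127359*(-1/82571) = 127359/82571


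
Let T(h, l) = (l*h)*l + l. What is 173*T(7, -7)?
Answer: 58128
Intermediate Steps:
T(h, l) = l + h*l² (T(h, l) = (h*l)*l + l = h*l² + l = l + h*l²)
173*T(7, -7) = 173*(-7*(1 + 7*(-7))) = 173*(-7*(1 - 49)) = 173*(-7*(-48)) = 173*336 = 58128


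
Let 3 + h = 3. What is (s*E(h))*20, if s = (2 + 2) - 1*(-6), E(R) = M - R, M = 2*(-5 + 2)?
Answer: -1200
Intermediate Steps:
h = 0 (h = -3 + 3 = 0)
M = -6 (M = 2*(-3) = -6)
E(R) = -6 - R
s = 10 (s = 4 + 6 = 10)
(s*E(h))*20 = (10*(-6 - 1*0))*20 = (10*(-6 + 0))*20 = (10*(-6))*20 = -60*20 = -1200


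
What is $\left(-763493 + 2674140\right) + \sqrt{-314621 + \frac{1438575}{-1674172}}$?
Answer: $1910647 + \frac{i \sqrt{220459617879077141}}{837086} \approx 1.9106 \cdot 10^{6} + 560.91 i$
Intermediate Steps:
$\left(-763493 + 2674140\right) + \sqrt{-314621 + \frac{1438575}{-1674172}} = 1910647 + \sqrt{-314621 + 1438575 \left(- \frac{1}{1674172}\right)} = 1910647 + \sqrt{-314621 - \frac{1438575}{1674172}} = 1910647 + \sqrt{- \frac{526731107387}{1674172}} = 1910647 + \frac{i \sqrt{220459617879077141}}{837086}$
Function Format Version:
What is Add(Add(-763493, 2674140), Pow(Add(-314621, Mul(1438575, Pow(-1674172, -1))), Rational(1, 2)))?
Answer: Add(1910647, Mul(Rational(1, 837086), I, Pow(220459617879077141, Rational(1, 2)))) ≈ Add(1.9106e+6, Mul(560.91, I))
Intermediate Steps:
Add(Add(-763493, 2674140), Pow(Add(-314621, Mul(1438575, Pow(-1674172, -1))), Rational(1, 2))) = Add(1910647, Pow(Add(-314621, Mul(1438575, Rational(-1, 1674172))), Rational(1, 2))) = Add(1910647, Pow(Add(-314621, Rational(-1438575, 1674172)), Rational(1, 2))) = Add(1910647, Pow(Rational(-526731107387, 1674172), Rational(1, 2))) = Add(1910647, Mul(Rational(1, 837086), I, Pow(220459617879077141, Rational(1, 2))))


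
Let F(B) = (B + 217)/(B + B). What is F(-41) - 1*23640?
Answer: -969328/41 ≈ -23642.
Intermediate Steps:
F(B) = (217 + B)/(2*B) (F(B) = (217 + B)/((2*B)) = (217 + B)*(1/(2*B)) = (217 + B)/(2*B))
F(-41) - 1*23640 = (½)*(217 - 41)/(-41) - 1*23640 = (½)*(-1/41)*176 - 23640 = -88/41 - 23640 = -969328/41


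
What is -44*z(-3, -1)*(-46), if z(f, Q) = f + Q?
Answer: -8096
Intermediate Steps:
z(f, Q) = Q + f
-44*z(-3, -1)*(-46) = -44*(-1 - 3)*(-46) = -44*(-4)*(-46) = 176*(-46) = -8096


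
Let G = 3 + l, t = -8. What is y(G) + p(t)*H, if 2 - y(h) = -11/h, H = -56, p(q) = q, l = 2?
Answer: 2261/5 ≈ 452.20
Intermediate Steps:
G = 5 (G = 3 + 2 = 5)
y(h) = 2 + 11/h (y(h) = 2 - (-11)/h = 2 + 11/h)
y(G) + p(t)*H = (2 + 11/5) - 8*(-56) = (2 + 11*(1/5)) + 448 = (2 + 11/5) + 448 = 21/5 + 448 = 2261/5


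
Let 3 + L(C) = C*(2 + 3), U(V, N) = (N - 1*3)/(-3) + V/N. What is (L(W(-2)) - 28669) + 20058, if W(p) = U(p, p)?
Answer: -25802/3 ≈ -8600.7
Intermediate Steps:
U(V, N) = 1 - N/3 + V/N (U(V, N) = (N - 3)*(-⅓) + V/N = (-3 + N)*(-⅓) + V/N = (1 - N/3) + V/N = 1 - N/3 + V/N)
W(p) = 2 - p/3 (W(p) = 1 - p/3 + p/p = 1 - p/3 + 1 = 2 - p/3)
L(C) = -3 + 5*C (L(C) = -3 + C*(2 + 3) = -3 + C*5 = -3 + 5*C)
(L(W(-2)) - 28669) + 20058 = ((-3 + 5*(2 - ⅓*(-2))) - 28669) + 20058 = ((-3 + 5*(2 + ⅔)) - 28669) + 20058 = ((-3 + 5*(8/3)) - 28669) + 20058 = ((-3 + 40/3) - 28669) + 20058 = (31/3 - 28669) + 20058 = -85976/3 + 20058 = -25802/3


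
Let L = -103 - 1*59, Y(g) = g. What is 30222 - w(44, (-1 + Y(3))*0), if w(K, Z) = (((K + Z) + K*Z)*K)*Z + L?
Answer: 30384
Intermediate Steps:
L = -162 (L = -103 - 59 = -162)
w(K, Z) = -162 + K*Z*(K + Z + K*Z) (w(K, Z) = (((K + Z) + K*Z)*K)*Z - 162 = ((K + Z + K*Z)*K)*Z - 162 = (K*(K + Z + K*Z))*Z - 162 = K*Z*(K + Z + K*Z) - 162 = -162 + K*Z*(K + Z + K*Z))
30222 - w(44, (-1 + Y(3))*0) = 30222 - (-162 + 44*((-1 + 3)*0)² + ((-1 + 3)*0)*44² + 44²*((-1 + 3)*0)²) = 30222 - (-162 + 44*(2*0)² + (2*0)*1936 + 1936*(2*0)²) = 30222 - (-162 + 44*0² + 0*1936 + 1936*0²) = 30222 - (-162 + 44*0 + 0 + 1936*0) = 30222 - (-162 + 0 + 0 + 0) = 30222 - 1*(-162) = 30222 + 162 = 30384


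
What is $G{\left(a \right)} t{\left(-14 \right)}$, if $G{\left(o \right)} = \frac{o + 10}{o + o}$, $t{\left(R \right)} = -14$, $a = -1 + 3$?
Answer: $-42$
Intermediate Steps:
$a = 2$
$G{\left(o \right)} = \frac{10 + o}{2 o}$
$G{\left(a \right)} t{\left(-14 \right)} = \frac{10 + 2}{2 \cdot 2} \left(-14\right) = \frac{1}{2} \cdot \frac{1}{2} \cdot 12 \left(-14\right) = 3 \left(-14\right) = -42$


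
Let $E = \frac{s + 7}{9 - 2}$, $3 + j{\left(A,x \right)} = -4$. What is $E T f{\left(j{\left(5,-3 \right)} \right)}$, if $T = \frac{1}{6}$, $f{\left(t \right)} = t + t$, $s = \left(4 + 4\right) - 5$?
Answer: $- \frac{10}{3} \approx -3.3333$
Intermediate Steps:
$j{\left(A,x \right)} = -7$ ($j{\left(A,x \right)} = -3 - 4 = -7$)
$s = 3$ ($s = 8 - 5 = 3$)
$f{\left(t \right)} = 2 t$
$E = \frac{10}{7}$ ($E = \frac{3 + 7}{9 - 2} = \frac{10}{7} \approx 1.4286$)
$T = \frac{1}{6} \approx 0.16667$
$E T f{\left(j{\left(5,-3 \right)} \right)} = \frac{10}{7} \cdot \frac{1}{6} \cdot 2 \left(-7\right) = \frac{5}{21} \left(-14\right) = - \frac{10}{3}$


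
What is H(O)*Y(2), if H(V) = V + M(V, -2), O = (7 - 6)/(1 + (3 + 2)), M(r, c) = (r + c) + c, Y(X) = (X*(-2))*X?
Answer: 88/3 ≈ 29.333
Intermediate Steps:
Y(X) = -2*X**2 (Y(X) = (-2*X)*X = -2*X**2)
M(r, c) = r + 2*c (M(r, c) = (c + r) + c = r + 2*c)
O = 1/6 (O = 1/(1 + 5) = 1/6 ≈ 0.16667)
H(V) = -4 + 2*V (H(V) = V + (V + 2*(-2)) = V + (V - 4) = V + (-4 + V) = -4 + 2*V)
H(O)*Y(2) = (-4 + 2*(1/6))*(-2*2**2) = (-4 + 1/3)*(-2*4) = -11/3*(-8) = 88/3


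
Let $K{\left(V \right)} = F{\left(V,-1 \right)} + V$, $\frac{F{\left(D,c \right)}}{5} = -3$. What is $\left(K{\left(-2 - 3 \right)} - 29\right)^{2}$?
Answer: $2401$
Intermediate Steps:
$F{\left(D,c \right)} = -15$ ($F{\left(D,c \right)} = 5 \left(-3\right) = -15$)
$K{\left(V \right)} = -15 + V$
$\left(K{\left(-2 - 3 \right)} - 29\right)^{2} = \left(\left(-15 - 5\right) - 29\right)^{2} = \left(-20 - 29\right)^{2} = \left(-49\right)^{2} = 2401$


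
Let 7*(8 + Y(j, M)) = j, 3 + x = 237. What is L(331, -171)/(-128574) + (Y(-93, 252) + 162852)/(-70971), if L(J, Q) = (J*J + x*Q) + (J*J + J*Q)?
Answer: -69137227963/21291725826 ≈ -3.2471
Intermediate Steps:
x = 234 (x = -3 + 237 = 234)
Y(j, M) = -8 + j/7
L(J, Q) = 2*J² + 234*Q + J*Q (L(J, Q) = (J*J + 234*Q) + (J*J + J*Q) = (J² + 234*Q) + (J² + J*Q) = 2*J² + 234*Q + J*Q)
L(331, -171)/(-128574) + (Y(-93, 252) + 162852)/(-70971) = (2*331² + 234*(-171) + 331*(-171))/(-128574) + ((-8 + (⅐)*(-93)) + 162852)/(-70971) = (2*109561 - 40014 - 56601)*(-1/128574) + ((-8 - 93/7) + 162852)*(-1/70971) = (219122 - 40014 - 56601)*(-1/128574) + (-149/7 + 162852)*(-1/70971) = 122507*(-1/128574) + (1139815/7)*(-1/70971) = -122507/128574 - 1139815/496797 = -69137227963/21291725826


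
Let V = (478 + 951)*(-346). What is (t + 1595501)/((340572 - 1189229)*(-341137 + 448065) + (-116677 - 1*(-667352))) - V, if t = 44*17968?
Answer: 44867237813927021/90744645021 ≈ 4.9443e+5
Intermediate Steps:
t = 790592
V = -494434 (V = 1429*(-346) = -494434)
(t + 1595501)/((340572 - 1189229)*(-341137 + 448065) + (-116677 - 1*(-667352))) - V = (790592 + 1595501)/((340572 - 1189229)*(-341137 + 448065) + (-116677 - 1*(-667352))) - 1*(-494434) = 2386093/(-848657*106928 + (-116677 + 667352)) + 494434 = 2386093/(-90745195696 + 550675) + 494434 = 2386093/(-90744645021) + 494434 = 2386093*(-1/90744645021) + 494434 = -2386093/90744645021 + 494434 = 44867237813927021/90744645021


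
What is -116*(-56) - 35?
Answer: 6461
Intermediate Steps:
-116*(-56) - 35 = 6496 - 35 = 6461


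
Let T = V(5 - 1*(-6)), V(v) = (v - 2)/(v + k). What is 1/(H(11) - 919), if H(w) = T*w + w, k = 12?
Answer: -23/20785 ≈ -0.0011066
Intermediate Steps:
V(v) = (-2 + v)/(12 + v) (V(v) = (v - 2)/(v + 12) = (-2 + v)/(12 + v))
T = 9/23 (T = (-2 + (5 - 1*(-6)))/(12 + (5 - 1*(-6))) = (-2 + (5 + 6))/(12 + (5 + 6)) = (-2 + 11)/(12 + 11) = 9/23 ≈ 0.39130)
H(w) = 32*w/23 (H(w) = 9*w/23 + w = 32*w/23)
1/(H(11) - 919) = 1/((32/23)*11 - 919) = 1/(352/23 - 919) = 1/(-20785/23) = -23/20785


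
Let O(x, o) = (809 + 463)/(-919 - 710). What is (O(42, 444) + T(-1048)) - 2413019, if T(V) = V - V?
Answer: -1310269741/543 ≈ -2.4130e+6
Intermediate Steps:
O(x, o) = -424/543 (O(x, o) = 1272/(-1629) = 1272*(-1/1629) = -424/543)
T(V) = 0
(O(42, 444) + T(-1048)) - 2413019 = (-424/543 + 0) - 2413019 = -424/543 - 2413019 = -1310269741/543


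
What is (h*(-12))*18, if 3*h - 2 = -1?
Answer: -72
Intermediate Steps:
h = ⅓ (h = ⅔ + (⅓)*(-1) = ⅔ - ⅓ = ⅓ ≈ 0.33333)
(h*(-12))*18 = ((⅓)*(-12))*18 = -4*18 = -72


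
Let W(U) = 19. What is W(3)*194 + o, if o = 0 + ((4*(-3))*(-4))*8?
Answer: 4070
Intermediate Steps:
o = 384 (o = 0 - 12*(-4)*8 = 0 + 48*8 = 0 + 384 = 384)
W(3)*194 + o = 19*194 + 384 = 3686 + 384 = 4070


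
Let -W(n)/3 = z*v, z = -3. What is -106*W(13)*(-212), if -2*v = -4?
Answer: 404496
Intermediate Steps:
v = 2 (v = -½*(-4) = 2)
W(n) = 18 (W(n) = -(-9)*2 = -3*(-6) = 18)
-106*W(13)*(-212) = -106*18*(-212) = -1908*(-212) = 404496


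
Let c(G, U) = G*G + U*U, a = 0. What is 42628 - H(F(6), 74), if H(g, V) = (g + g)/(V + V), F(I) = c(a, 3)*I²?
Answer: 1577074/37 ≈ 42624.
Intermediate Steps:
c(G, U) = G² + U²
F(I) = 9*I² (F(I) = (0² + 3²)*I² = (0 + 9)*I² = 9*I²)
H(g, V) = g/V (H(g, V) = (2*g)/((2*V)) = (2*g)*(1/(2*V)) = g/V)
42628 - H(F(6), 74) = 42628 - 9*6²/74 = 42628 - 9*36/74 = 42628 - 324/74 = 42628 - 1*162/37 = 42628 - 162/37 = 1577074/37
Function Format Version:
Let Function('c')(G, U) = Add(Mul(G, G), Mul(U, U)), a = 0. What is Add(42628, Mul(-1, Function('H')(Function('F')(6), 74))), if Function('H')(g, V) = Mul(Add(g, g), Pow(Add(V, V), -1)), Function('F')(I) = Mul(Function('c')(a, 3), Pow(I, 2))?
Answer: Rational(1577074, 37) ≈ 42624.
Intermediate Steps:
Function('c')(G, U) = Add(Pow(G, 2), Pow(U, 2))
Function('F')(I) = Mul(9, Pow(I, 2)) (Function('F')(I) = Mul(Add(Pow(0, 2), Pow(3, 2)), Pow(I, 2)) = Mul(Add(0, 9), Pow(I, 2)) = Mul(9, Pow(I, 2)))
Function('H')(g, V) = Mul(g, Pow(V, -1)) (Function('H')(g, V) = Mul(Mul(2, g), Pow(Mul(2, V), -1)) = Mul(Mul(2, g), Mul(Rational(1, 2), Pow(V, -1))) = Mul(g, Pow(V, -1)))
Add(42628, Mul(-1, Function('H')(Function('F')(6), 74))) = Add(42628, Mul(-1, Mul(Mul(9, Pow(6, 2)), Pow(74, -1)))) = Add(42628, Mul(-1, Mul(Mul(9, 36), Rational(1, 74)))) = Add(42628, Mul(-1, Mul(324, Rational(1, 74)))) = Add(42628, Mul(-1, Rational(162, 37))) = Add(42628, Rational(-162, 37)) = Rational(1577074, 37)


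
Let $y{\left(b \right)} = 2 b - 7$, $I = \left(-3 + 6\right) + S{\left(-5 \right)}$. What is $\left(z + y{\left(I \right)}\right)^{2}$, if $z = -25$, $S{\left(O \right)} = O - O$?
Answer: $676$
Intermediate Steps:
$S{\left(O \right)} = 0$
$I = 3$ ($I = \left(-3 + 6\right) + 0 = 3 + 0 = 3$)
$y{\left(b \right)} = -7 + 2 b$
$\left(z + y{\left(I \right)}\right)^{2} = \left(-25 + \left(-7 + 2 \cdot 3\right)\right)^{2} = \left(-25 + \left(-7 + 6\right)\right)^{2} = \left(-25 - 1\right)^{2} = \left(-26\right)^{2} = 676$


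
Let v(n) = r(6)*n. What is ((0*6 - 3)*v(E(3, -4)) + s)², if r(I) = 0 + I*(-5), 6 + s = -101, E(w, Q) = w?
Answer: 26569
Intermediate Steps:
s = -107 (s = -6 - 101 = -107)
r(I) = -5*I (r(I) = 0 - 5*I = -5*I)
v(n) = -30*n (v(n) = (-5*6)*n = -30*n)
((0*6 - 3)*v(E(3, -4)) + s)² = ((0*6 - 3)*(-30*3) - 107)² = ((0 - 3)*(-90) - 107)² = (-3*(-90) - 107)² = (270 - 107)² = 163² = 26569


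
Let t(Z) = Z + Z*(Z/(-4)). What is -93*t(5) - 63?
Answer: 213/4 ≈ 53.250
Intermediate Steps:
t(Z) = Z - Z²/4 (t(Z) = Z + Z*(Z*(-¼)) = Z + Z*(-Z/4) = Z - Z²/4)
-93*t(5) - 63 = -93*5*(4 - 1*5)/4 - 63 = -93*5*(4 - 5)/4 - 63 = -93*5*(-1)/4 - 63 = -93*(-5/4) - 63 = 465/4 - 63 = 213/4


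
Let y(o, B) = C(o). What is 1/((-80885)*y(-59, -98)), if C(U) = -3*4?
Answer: 1/970620 ≈ 1.0303e-6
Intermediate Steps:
C(U) = -12
y(o, B) = -12
1/((-80885)*y(-59, -98)) = 1/(-80885*(-12)) = -1/80885*(-1/12) = 1/970620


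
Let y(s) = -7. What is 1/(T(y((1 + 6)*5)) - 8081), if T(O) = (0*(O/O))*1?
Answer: -1/8081 ≈ -0.00012375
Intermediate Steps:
T(O) = 0 (T(O) = (0*1)*1 = 0*1 = 0)
1/(T(y((1 + 6)*5)) - 8081) = 1/(0 - 8081) = 1/(-8081) = -1/8081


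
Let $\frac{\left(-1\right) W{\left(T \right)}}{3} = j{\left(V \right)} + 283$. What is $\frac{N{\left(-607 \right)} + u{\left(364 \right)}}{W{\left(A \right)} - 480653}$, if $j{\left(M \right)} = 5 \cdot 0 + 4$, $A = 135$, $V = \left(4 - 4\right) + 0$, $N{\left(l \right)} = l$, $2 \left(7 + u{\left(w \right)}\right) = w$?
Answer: $\frac{216}{240757} \approx 0.00089717$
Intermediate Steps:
$u{\left(w \right)} = -7 + \frac{w}{2}$
$V = 0$ ($V = 0 + 0 = 0$)
$j{\left(M \right)} = 4$ ($j{\left(M \right)} = 0 + 4 = 4$)
$W{\left(T \right)} = -861$ ($W{\left(T \right)} = - 3 \left(4 + 283\right) = \left(-3\right) 287 = -861$)
$\frac{N{\left(-607 \right)} + u{\left(364 \right)}}{W{\left(A \right)} - 480653} = \frac{-607 + \left(-7 + \frac{1}{2} \cdot 364\right)}{-861 - 480653} = \frac{-607 + \left(-7 + 182\right)}{-481514} = \left(-607 + 175\right) \left(- \frac{1}{481514}\right) = \left(-432\right) \left(- \frac{1}{481514}\right) = \frac{216}{240757}$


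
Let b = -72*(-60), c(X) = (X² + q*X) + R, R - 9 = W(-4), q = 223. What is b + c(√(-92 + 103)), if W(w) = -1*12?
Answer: 4328 + 223*√11 ≈ 5067.6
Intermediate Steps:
W(w) = -12
R = -3 (R = 9 - 12 = -3)
c(X) = -3 + X² + 223*X (c(X) = (X² + 223*X) - 3 = -3 + X² + 223*X)
b = 4320
b + c(√(-92 + 103)) = 4320 + (-3 + (√(-92 + 103))² + 223*√(-92 + 103)) = 4320 + (-3 + (√11)² + 223*√11) = 4320 + (-3 + 11 + 223*√11) = 4320 + (8 + 223*√11) = 4328 + 223*√11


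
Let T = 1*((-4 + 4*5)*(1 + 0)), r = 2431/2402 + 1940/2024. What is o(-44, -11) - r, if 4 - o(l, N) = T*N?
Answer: 54094776/303853 ≈ 178.03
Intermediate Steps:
r = 598764/303853 (r = 2431*(1/2402) + 1940*(1/2024) = 2431/2402 + 485/506 = 598764/303853 ≈ 1.9706)
T = 16 (T = 1*((-4 + 20)*1) = 1*(16*1) = 1*16 = 16)
o(l, N) = 4 - 16*N
o(-44, -11) - r = (4 - 16*(-11)) - 1*598764/303853 = (4 + 176) - 598764/303853 = 180 - 598764/303853 = 54094776/303853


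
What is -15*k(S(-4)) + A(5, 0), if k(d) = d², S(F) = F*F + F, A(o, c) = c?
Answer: -2160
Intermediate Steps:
S(F) = F + F² (S(F) = F² + F = F + F²)
-15*k(S(-4)) + A(5, 0) = -15*16*(1 - 4)² + 0 = -15*(-4*(-3))² + 0 = -15*12² + 0 = -15*144 + 0 = -2160 + 0 = -2160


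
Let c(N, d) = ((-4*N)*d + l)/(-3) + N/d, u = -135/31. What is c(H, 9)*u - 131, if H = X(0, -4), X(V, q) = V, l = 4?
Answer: -3881/31 ≈ -125.19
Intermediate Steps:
u = -135/31 (u = -135*1/31 = -135/31 ≈ -4.3548)
H = 0
c(N, d) = -4/3 + N/d + 4*N*d/3 (c(N, d) = ((-4*N)*d + 4)/(-3) + N/d = (-4*N*d + 4)*(-1/3) + N/d = (4 - 4*N*d)*(-1/3) + N/d = (-4/3 + 4*N*d/3) + N/d = -4/3 + N/d + 4*N*d/3)
c(H, 9)*u - 131 = ((0 + (4/3)*9*(-1 + 0*9))/9)*(-135/31) - 131 = ((0 + (4/3)*9*(-1 + 0))/9)*(-135/31) - 131 = ((0 + (4/3)*9*(-1))/9)*(-135/31) - 131 = ((0 - 12)/9)*(-135/31) - 131 = ((1/9)*(-12))*(-135/31) - 131 = -4/3*(-135/31) - 131 = 180/31 - 131 = -3881/31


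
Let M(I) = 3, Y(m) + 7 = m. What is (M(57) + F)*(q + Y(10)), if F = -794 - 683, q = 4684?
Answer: -6908638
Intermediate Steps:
Y(m) = -7 + m
F = -1477
(M(57) + F)*(q + Y(10)) = (3 - 1477)*(4684 + (-7 + 10)) = -1474*(4684 + 3) = -1474*4687 = -6908638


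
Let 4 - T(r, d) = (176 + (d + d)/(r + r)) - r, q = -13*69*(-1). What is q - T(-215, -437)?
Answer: 276497/215 ≈ 1286.0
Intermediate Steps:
q = 897 (q = -897*(-1) = 897)
T(r, d) = -172 + r - d/r (T(r, d) = 4 - ((176 + (d + d)/(r + r)) - r) = 4 - ((176 + (2*d)/((2*r))) - r) = 4 - ((176 + (2*d)*(1/(2*r))) - r) = 4 - ((176 + d/r) - r) = 4 - (176 - r + d/r) = 4 + (-176 + r - d/r) = -172 + r - d/r)
q - T(-215, -437) = 897 - (-172 - 215 - 1*(-437)/(-215)) = 897 - (-172 - 215 - 1*(-437)*(-1/215)) = 897 - (-172 - 215 - 437/215) = 897 - 1*(-83642/215) = 897 + 83642/215 = 276497/215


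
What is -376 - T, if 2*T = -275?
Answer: -477/2 ≈ -238.50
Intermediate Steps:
T = -275/2 (T = (½)*(-275) = -275/2 ≈ -137.50)
-376 - T = -376 - 1*(-275/2) = -376 + 275/2 = -477/2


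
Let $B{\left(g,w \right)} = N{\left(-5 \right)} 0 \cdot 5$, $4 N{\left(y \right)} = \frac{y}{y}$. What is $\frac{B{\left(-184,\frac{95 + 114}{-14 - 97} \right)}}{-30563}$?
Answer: $0$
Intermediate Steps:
$N{\left(y \right)} = \frac{1}{4}$ ($N{\left(y \right)} = \frac{y \frac{1}{y}}{4} = \frac{1}{4} \cdot 1 = \frac{1}{4}$)
$B{\left(g,w \right)} = 0$ ($B{\left(g,w \right)} = \frac{1}{4} \cdot 0 \cdot 5 = 0 \cdot 5 = 0$)
$\frac{B{\left(-184,\frac{95 + 114}{-14 - 97} \right)}}{-30563} = \frac{0}{-30563} = 0 \left(- \frac{1}{30563}\right) = 0$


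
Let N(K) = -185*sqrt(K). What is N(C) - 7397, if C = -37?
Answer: -7397 - 185*I*sqrt(37) ≈ -7397.0 - 1125.3*I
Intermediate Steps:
N(C) - 7397 = -185*I*sqrt(37) - 7397 = -7397 - 185*I*sqrt(37)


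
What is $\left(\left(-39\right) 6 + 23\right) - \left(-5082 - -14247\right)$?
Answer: $-9376$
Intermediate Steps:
$\left(\left(-39\right) 6 + 23\right) - \left(-5082 - -14247\right) = \left(-234 + 23\right) - \left(-5082 + 14247\right) = -211 - 9165 = -9376$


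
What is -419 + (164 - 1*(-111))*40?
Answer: 10581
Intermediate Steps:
-419 + (164 - 1*(-111))*40 = -419 + (164 + 111)*40 = -419 + 275*40 = -419 + 11000 = 10581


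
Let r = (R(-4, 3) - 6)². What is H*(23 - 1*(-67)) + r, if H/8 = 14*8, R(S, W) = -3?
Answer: 80721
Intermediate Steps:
H = 896 (H = 8*(14*8) = 8*112 = 896)
r = 81 (r = (-3 - 6)² = (-9)² = 81)
H*(23 - 1*(-67)) + r = 896*(23 - 1*(-67)) + 81 = 896*(23 + 67) + 81 = 896*90 + 81 = 80640 + 81 = 80721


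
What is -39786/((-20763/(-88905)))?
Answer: -393019370/2307 ≈ -1.7036e+5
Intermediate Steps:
-39786/((-20763/(-88905))) = -39786/((-20763*(-1/88905))) = -39786/6921/29635 = -39786*29635/6921 = -393019370/2307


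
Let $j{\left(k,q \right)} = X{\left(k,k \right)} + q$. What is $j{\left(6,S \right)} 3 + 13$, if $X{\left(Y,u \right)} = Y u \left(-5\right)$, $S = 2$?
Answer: $-521$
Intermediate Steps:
$X{\left(Y,u \right)} = - 5 Y u$
$j{\left(k,q \right)} = q - 5 k^{2}$ ($j{\left(k,q \right)} = - 5 k k + q = - 5 k^{2} + q = q - 5 k^{2}$)
$j{\left(6,S \right)} 3 + 13 = \left(2 - 5 \cdot 6^{2}\right) 3 + 13 = \left(2 - 180\right) 3 + 13 = \left(-178\right) 3 + 13 = -534 + 13 = -521$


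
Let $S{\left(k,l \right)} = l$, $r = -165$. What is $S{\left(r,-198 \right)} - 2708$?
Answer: $-2906$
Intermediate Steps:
$S{\left(r,-198 \right)} - 2708 = -198 - 2708 = -2906$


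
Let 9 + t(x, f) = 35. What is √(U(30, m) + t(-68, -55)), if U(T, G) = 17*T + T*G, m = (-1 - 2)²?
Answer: √806 ≈ 28.390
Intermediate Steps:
t(x, f) = 26 (t(x, f) = -9 + 35 = 26)
m = 9 (m = (-3)² = 9)
U(T, G) = 17*T + G*T
√(U(30, m) + t(-68, -55)) = √(30*(17 + 9) + 26) = √(30*26 + 26) = √(780 + 26) = √806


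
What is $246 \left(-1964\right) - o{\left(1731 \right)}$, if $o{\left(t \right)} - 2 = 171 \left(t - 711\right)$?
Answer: $-657566$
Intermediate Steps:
$o{\left(t \right)} = -121579 + 171 t$ ($o{\left(t \right)} = 2 + 171 \left(t - 711\right) = 2 + 171 \left(-711 + t\right) = 2 + \left(-121581 + 171 t\right) = -121579 + 171 t$)
$246 \left(-1964\right) - o{\left(1731 \right)} = 246 \left(-1964\right) - \left(-121579 + 171 \cdot 1731\right) = -483144 - \left(-121579 + 296001\right) = -483144 - 174422 = -657566$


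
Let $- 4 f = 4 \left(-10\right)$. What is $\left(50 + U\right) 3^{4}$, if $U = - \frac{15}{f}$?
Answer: $\frac{7857}{2} \approx 3928.5$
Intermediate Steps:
$f = 10$ ($f = - \frac{4 \left(-10\right)}{4} = \left(- \frac{1}{4}\right) \left(-40\right) = 10$)
$U = - \frac{3}{2}$ ($U = - \frac{15}{10} = \left(-15\right) \frac{1}{10} = - \frac{3}{2} \approx -1.5$)
$\left(50 + U\right) 3^{4} = \left(50 - \frac{3}{2}\right) 3^{4} = \frac{97}{2} \cdot 81 = \frac{7857}{2}$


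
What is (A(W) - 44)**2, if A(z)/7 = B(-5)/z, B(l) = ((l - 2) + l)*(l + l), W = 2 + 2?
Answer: 27556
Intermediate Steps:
W = 4
B(l) = 2*l*(-2 + 2*l) (B(l) = ((-2 + l) + l)*(2*l) = (-2 + 2*l)*(2*l) = 2*l*(-2 + 2*l))
A(z) = 840/z (A(z) = 7*((4*(-5)*(-1 - 5))/z) = 7*((4*(-5)*(-6))/z) = 7*(120/z) = 840/z)
(A(W) - 44)**2 = (840/4 - 44)**2 = (840*(1/4) - 44)**2 = (210 - 44)**2 = 166**2 = 27556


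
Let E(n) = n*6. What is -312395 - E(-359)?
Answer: -310241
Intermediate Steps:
E(n) = 6*n
-312395 - E(-359) = -312395 - 6*(-359) = -312395 - 1*(-2154) = -312395 + 2154 = -310241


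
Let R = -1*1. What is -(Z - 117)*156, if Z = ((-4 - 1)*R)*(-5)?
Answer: 22152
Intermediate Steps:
R = -1
Z = -25 (Z = ((-4 - 1)*(-1))*(-5) = -5*(-1)*(-5) = 5*(-5) = -25)
-(Z - 117)*156 = -(-25 - 117)*156 = -(-142)*156 = -1*(-22152) = 22152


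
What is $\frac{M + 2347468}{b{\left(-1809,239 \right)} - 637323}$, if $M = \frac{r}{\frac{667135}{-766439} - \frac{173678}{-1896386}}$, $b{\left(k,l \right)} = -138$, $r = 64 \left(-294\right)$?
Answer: $- \frac{671189249728672372}{180406543798118187} \approx -3.7204$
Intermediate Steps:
$r = -18816$
$M = \frac{6837095547191616}{283007970367}$ ($M = - \frac{18816}{\frac{667135}{-766439} - \frac{173678}{-1896386}} = - \frac{18816}{667135 \left(- \frac{1}{766439}\right) - - \frac{86839}{948193}} = - \frac{18816}{- \frac{667135}{766439} + \frac{86839}{948193}} = - \frac{18816}{- \frac{566015940734}{726732094727}} = \left(-18816\right) \left(- \frac{726732094727}{566015940734}\right) = \frac{6837095547191616}{283007970367} \approx 24159.0$)
$\frac{M + 2347468}{b{\left(-1809,239 \right)} - 637323} = \frac{\frac{6837095547191616}{283007970367} + 2347468}{-138 - 637323} = \frac{671189249728672372}{283007970367 \left(-637461\right)} = \frac{671189249728672372}{283007970367} \left(- \frac{1}{637461}\right) = - \frac{671189249728672372}{180406543798118187}$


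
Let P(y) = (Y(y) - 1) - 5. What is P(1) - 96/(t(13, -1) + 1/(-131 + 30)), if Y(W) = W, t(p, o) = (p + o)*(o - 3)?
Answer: -14549/4849 ≈ -3.0004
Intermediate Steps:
t(p, o) = (-3 + o)*(o + p) (t(p, o) = (o + p)*(-3 + o) = (-3 + o)*(o + p))
P(y) = -6 + y (P(y) = (y - 1) - 5 = (-1 + y) - 5 = -6 + y)
P(1) - 96/(t(13, -1) + 1/(-131 + 30)) = (-6 + 1) - 96/(((-1)**2 - 3*(-1) - 3*13 - 1*13) + 1/(-131 + 30)) = -5 - 96/((1 + 3 - 39 - 13) + 1/(-101)) = -5 - 96/(-48 - 1/101) = -5 - 96/(-4849/101) = -5 - 101/4849*(-96) = -5 + 9696/4849 = -14549/4849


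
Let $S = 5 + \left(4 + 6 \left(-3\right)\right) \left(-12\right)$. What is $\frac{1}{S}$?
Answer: $\frac{1}{173} \approx 0.0057803$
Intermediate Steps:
$S = 173$ ($S = 5 + \left(4 - 18\right) \left(-12\right) = 5 - -168 = 5 + 168 = 173$)
$\frac{1}{S} = \frac{1}{173}$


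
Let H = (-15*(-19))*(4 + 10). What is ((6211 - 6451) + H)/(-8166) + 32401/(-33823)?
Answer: -65237136/46033103 ≈ -1.4172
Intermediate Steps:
H = 3990 (H = 285*14 = 3990)
((6211 - 6451) + H)/(-8166) + 32401/(-33823) = ((6211 - 6451) + 3990)/(-8166) + 32401/(-33823) = (-240 + 3990)*(-1/8166) + 32401*(-1/33823) = 3750*(-1/8166) - 32401/33823 = -625/1361 - 32401/33823 = -65237136/46033103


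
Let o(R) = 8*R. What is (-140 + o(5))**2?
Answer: 10000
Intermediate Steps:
(-140 + o(5))**2 = (-140 + 8*5)**2 = (-140 + 40)**2 = (-100)**2 = 10000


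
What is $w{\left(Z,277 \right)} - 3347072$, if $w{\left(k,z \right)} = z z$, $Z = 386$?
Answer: $-3270343$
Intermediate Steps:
$w{\left(k,z \right)} = z^{2}$
$w{\left(Z,277 \right)} - 3347072 = 277^{2} - 3347072 = 76729 - 3347072 = -3270343$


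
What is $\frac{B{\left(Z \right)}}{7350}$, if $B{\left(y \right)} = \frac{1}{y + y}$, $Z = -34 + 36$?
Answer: $\frac{1}{29400} \approx 3.4014 \cdot 10^{-5}$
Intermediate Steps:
$Z = 2$
$B{\left(y \right)} = \frac{1}{2 y}$
$\frac{B{\left(Z \right)}}{7350} = \frac{\frac{1}{2} \cdot \frac{1}{2}}{7350} = \frac{1}{2} \cdot \frac{1}{2} \cdot \frac{1}{7350} = \frac{1}{4} \cdot \frac{1}{7350} = \frac{1}{29400}$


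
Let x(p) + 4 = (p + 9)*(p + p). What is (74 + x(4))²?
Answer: 30276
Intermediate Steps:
x(p) = -4 + 2*p*(9 + p) (x(p) = -4 + (p + 9)*(p + p) = -4 + (9 + p)*(2*p) = -4 + 2*p*(9 + p))
(74 + x(4))² = (74 + (-4 + 2*4² + 18*4))² = (74 + (-4 + 2*16 + 72))² = (74 + (-4 + 32 + 72))² = (74 + 100)² = 174² = 30276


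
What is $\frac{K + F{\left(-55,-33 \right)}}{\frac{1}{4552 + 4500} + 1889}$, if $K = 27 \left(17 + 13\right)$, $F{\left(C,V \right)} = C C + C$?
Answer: $\frac{1629360}{814249} \approx 2.0011$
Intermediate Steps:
$F{\left(C,V \right)} = C + C^{2}$ ($F{\left(C,V \right)} = C^{2} + C = C + C^{2}$)
$K = 810$ ($K = 27 \cdot 30 = 810$)
$\frac{K + F{\left(-55,-33 \right)}}{\frac{1}{4552 + 4500} + 1889} = \frac{810 - 55 \left(1 - 55\right)}{\frac{1}{4552 + 4500} + 1889} = \frac{810 - -2970}{\frac{1}{9052} + 1889} = \frac{810 + 2970}{\frac{1}{9052} + 1889} = \frac{3780}{\frac{17099229}{9052}} = 3780 \cdot \frac{9052}{17099229} = \frac{1629360}{814249}$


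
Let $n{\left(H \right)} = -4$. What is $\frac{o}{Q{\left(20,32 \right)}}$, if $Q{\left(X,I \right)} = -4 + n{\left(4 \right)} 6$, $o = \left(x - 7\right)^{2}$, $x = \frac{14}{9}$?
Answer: $- \frac{343}{324} \approx -1.0586$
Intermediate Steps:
$x = \frac{14}{9}$ ($x = 14 \cdot \frac{1}{9} = \frac{14}{9} \approx 1.5556$)
$o = \frac{2401}{81}$ ($o = \left(\frac{14}{9} - 7\right)^{2} = \left(- \frac{49}{9}\right)^{2} = \frac{2401}{81} \approx 29.642$)
$Q{\left(X,I \right)} = -28$ ($Q{\left(X,I \right)} = -4 - 24 = -28$)
$\frac{o}{Q{\left(20,32 \right)}} = \frac{2401}{81 \left(-28\right)} = \frac{2401}{81} \left(- \frac{1}{28}\right) = - \frac{343}{324}$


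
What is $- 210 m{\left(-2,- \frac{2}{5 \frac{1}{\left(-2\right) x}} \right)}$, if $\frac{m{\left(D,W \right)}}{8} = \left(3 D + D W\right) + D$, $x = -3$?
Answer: $5376$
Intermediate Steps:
$m{\left(D,W \right)} = 32 D + 8 D W$ ($m{\left(D,W \right)} = 8 \left(\left(3 D + D W\right) + D\right) = 8 \left(4 D + D W\right) = 32 D + 8 D W$)
$- 210 m{\left(-2,- \frac{2}{5 \frac{1}{\left(-2\right) x}} \right)} = - 210 \cdot 8 \left(-2\right) \left(4 - \frac{2}{5 \frac{1}{\left(-2\right) \left(-3\right)}}\right) = - 210 \cdot 8 \left(-2\right) \left(4 - \frac{2}{5 \cdot \frac{1}{6}}\right) = - 210 \cdot 8 \left(-2\right) \left(4 - \frac{2}{\frac{5}{6}}\right) = - 210 \cdot 8 \left(-2\right) \left(4 - \frac{12}{5}\right) = - 210 \cdot 8 \left(-2\right) \frac{8}{5} = \left(-210\right) \left(- \frac{128}{5}\right) = 5376$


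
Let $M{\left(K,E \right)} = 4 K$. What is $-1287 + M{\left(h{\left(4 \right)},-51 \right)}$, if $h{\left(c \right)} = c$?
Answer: $-1271$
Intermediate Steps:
$-1287 + M{\left(h{\left(4 \right)},-51 \right)} = -1287 + 4 \cdot 4 = -1287 + 16 = -1271$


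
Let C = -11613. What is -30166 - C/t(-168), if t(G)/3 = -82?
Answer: -2477483/82 ≈ -30213.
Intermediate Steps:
t(G) = -246 (t(G) = 3*(-82) = -246)
-30166 - C/t(-168) = -30166 - (-11613)/(-246) = -30166 - (-11613)*(-1)/246 = -30166 - 1*3871/82 = -30166 - 3871/82 = -2477483/82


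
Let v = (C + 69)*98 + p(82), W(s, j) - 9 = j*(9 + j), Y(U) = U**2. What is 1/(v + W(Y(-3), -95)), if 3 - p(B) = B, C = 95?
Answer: 1/24172 ≈ 4.1370e-5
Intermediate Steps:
p(B) = 3 - B
W(s, j) = 9 + j*(9 + j)
v = 15993 (v = (95 + 69)*98 + (3 - 1*82) = 164*98 + (3 - 82) = 16072 - 79 = 15993)
1/(v + W(Y(-3), -95)) = 1/(15993 + (9 + (-95)**2 + 9*(-95))) = 1/(15993 + (9 + 9025 - 855)) = 1/(15993 + 8179) = 1/24172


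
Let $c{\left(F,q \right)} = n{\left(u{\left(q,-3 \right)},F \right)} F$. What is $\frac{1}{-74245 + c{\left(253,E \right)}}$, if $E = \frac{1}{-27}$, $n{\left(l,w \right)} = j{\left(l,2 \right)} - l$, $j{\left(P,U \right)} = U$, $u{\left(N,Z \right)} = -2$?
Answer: $- \frac{1}{73233} \approx -1.3655 \cdot 10^{-5}$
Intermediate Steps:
$n{\left(l,w \right)} = 2 - l$
$E = - \frac{1}{27} \approx -0.037037$
$c{\left(F,q \right)} = 4 F$ ($c{\left(F,q \right)} = \left(2 - -2\right) F = \left(2 + 2\right) F = 4 F$)
$\frac{1}{-74245 + c{\left(253,E \right)}} = \frac{1}{-74245 + 4 \cdot 253} = \frac{1}{-74245 + 1012} = \frac{1}{-73233} = - \frac{1}{73233}$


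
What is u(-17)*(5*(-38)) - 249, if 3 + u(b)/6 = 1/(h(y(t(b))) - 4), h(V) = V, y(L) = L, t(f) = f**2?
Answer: 3167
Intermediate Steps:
u(b) = -18 + 6/(-4 + b**2) (u(b) = -18 + 6/(b**2 - 4) = -18 + 6/(-4 + b**2))
u(-17)*(5*(-38)) - 249 = (6*(13 - 3*(-17)**2)/(-4 + (-17)**2))*(5*(-38)) - 249 = (6*(13 - 3*289)/(-4 + 289))*(-190) - 249 = (6*(13 - 867)/285)*(-190) - 249 = (6*(1/285)*(-854))*(-190) - 249 = -1708/95*(-190) - 249 = 3416 - 249 = 3167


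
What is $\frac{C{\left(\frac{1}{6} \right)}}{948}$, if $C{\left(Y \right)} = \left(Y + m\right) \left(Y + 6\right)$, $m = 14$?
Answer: $\frac{3145}{34128} \approx 0.092153$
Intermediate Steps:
$C{\left(Y \right)} = \left(6 + Y\right) \left(14 + Y\right)$ ($C{\left(Y \right)} = \left(Y + 14\right) \left(Y + 6\right) = \left(14 + Y\right) \left(6 + Y\right) = \left(6 + Y\right) \left(14 + Y\right)$)
$\frac{C{\left(\frac{1}{6} \right)}}{948} = \frac{84 + \left(\frac{1}{6}\right)^{2} + \frac{20}{6}}{948} = \left(84 + \left(\frac{1}{6}\right)^{2} + 20 \cdot \frac{1}{6}\right) \frac{1}{948} = \left(84 + \frac{1}{36} + \frac{10}{3}\right) \frac{1}{948} = \frac{3145}{36} \cdot \frac{1}{948} = \frac{3145}{34128}$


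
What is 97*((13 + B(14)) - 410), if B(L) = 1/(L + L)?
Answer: -1078155/28 ≈ -38506.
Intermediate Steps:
B(L) = 1/(2*L)
97*((13 + B(14)) - 410) = 97*((13 + (½)/14) - 410) = 97*((13 + (½)*(1/14)) - 410) = 97*((13 + 1/28) - 410) = 97*(365/28 - 410) = 97*(-11115/28) = -1078155/28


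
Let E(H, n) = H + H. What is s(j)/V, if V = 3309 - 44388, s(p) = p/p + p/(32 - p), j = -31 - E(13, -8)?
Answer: -32/3656031 ≈ -8.7527e-6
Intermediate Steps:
E(H, n) = 2*H
j = -57 (j = -31 - 2*13 = -31 - 1*26 = -31 - 26 = -57)
s(p) = 1 + p/(32 - p)
V = -41079
s(j)/V = -32/(-32 - 57)/(-41079) = -32/(-89)*(-1/41079) = -32*(-1/89)*(-1/41079) = (32/89)*(-1/41079) = -32/3656031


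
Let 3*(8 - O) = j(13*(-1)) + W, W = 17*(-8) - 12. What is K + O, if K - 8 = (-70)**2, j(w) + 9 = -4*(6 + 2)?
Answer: 4979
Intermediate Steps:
j(w) = -41 (j(w) = -9 - 4*(6 + 2) = -9 - 4*8 = -9 - 32 = -41)
K = 4908 (K = 8 + (-70)**2 = 8 + 4900 = 4908)
W = -148 (W = -136 - 12 = -148)
O = 71 (O = 8 - (-41 - 148)/3 = 8 - 1/3*(-189) = 8 + 63 = 71)
K + O = 4908 + 71 = 4979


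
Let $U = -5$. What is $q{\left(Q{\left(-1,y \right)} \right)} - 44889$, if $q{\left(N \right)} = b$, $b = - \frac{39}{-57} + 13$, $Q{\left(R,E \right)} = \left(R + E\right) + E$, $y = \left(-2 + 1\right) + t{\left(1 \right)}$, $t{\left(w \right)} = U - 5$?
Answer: $- \frac{852631}{19} \approx -44875.0$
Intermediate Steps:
$t{\left(w \right)} = -10$ ($t{\left(w \right)} = -5 - 5 = -10$)
$y = -11$ ($y = \left(-2 + 1\right) - 10 = -1 - 10 = -11$)
$Q{\left(R,E \right)} = R + 2 E$ ($Q{\left(R,E \right)} = \left(E + R\right) + E = R + 2 E$)
$b = \frac{260}{19}$ ($b = \left(-39\right) \left(- \frac{1}{57}\right) + 13 = \frac{13}{19} + 13 = \frac{260}{19} \approx 13.684$)
$q{\left(N \right)} = \frac{260}{19}$
$q{\left(Q{\left(-1,y \right)} \right)} - 44889 = \frac{260}{19} - 44889 = - \frac{852631}{19}$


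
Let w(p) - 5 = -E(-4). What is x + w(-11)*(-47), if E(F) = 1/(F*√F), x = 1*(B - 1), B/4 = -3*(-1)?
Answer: -224 + 47*I/8 ≈ -224.0 + 5.875*I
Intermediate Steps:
B = 12 (B = 4*(-3*(-1)) = 4*3 = 12)
x = 11 (x = 1*(12 - 1) = 1*11 = 11)
E(F) = F^(-3/2) (E(F) = 1/(F^(3/2)) = F^(-3/2))
w(p) = 5 - I/8 (w(p) = 5 - 1/(-4)^(3/2) = 5 - I/8)
x + w(-11)*(-47) = 11 + (5 - I/8)*(-47) = 11 + (-235 + 47*I/8) = -224 + 47*I/8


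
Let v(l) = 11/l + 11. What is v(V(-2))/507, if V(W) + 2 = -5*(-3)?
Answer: 154/6591 ≈ 0.023365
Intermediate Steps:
V(W) = 13 (V(W) = -2 - 5*(-3) = -2 - 1*(-15) = -2 + 15 = 13)
v(l) = 11 + 11/l
v(V(-2))/507 = (11 + 11/13)/507 = (11 + 11*(1/13))*(1/507) = (11 + 11/13)*(1/507) = (154/13)*(1/507) = 154/6591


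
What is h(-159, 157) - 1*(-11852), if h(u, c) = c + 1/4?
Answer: 48037/4 ≈ 12009.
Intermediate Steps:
h(u, c) = ¼ + c (h(u, c) = c + ¼ = ¼ + c)
h(-159, 157) - 1*(-11852) = (¼ + 157) - 1*(-11852) = 629/4 + 11852 = 48037/4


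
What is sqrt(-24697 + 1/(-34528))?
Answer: I*sqrt(1840208640686)/8632 ≈ 157.15*I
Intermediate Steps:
sqrt(-24697 + 1/(-34528)) = sqrt(-24697 - 1/34528) = sqrt(-852738017/34528) = I*sqrt(1840208640686)/8632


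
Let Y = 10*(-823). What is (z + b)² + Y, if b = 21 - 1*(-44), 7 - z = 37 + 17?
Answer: -7906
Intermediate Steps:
z = -47 (z = 7 - (37 + 17) = 7 - 1*54 = 7 - 54 = -47)
Y = -8230
b = 65 (b = 21 + 44 = 65)
(z + b)² + Y = (-47 + 65)² - 8230 = 18² - 8230 = 324 - 8230 = -7906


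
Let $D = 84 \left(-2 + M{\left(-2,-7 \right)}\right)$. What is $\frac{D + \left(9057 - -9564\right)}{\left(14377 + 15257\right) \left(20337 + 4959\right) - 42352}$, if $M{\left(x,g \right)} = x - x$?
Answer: $\frac{18453}{749579312} \approx 2.4618 \cdot 10^{-5}$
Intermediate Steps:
$M{\left(x,g \right)} = 0$
$D = -168$ ($D = 84 \left(-2 + 0\right) = 84 \left(-2\right) = -168$)
$\frac{D + \left(9057 - -9564\right)}{\left(14377 + 15257\right) \left(20337 + 4959\right) - 42352} = \frac{-168 + \left(9057 - -9564\right)}{\left(14377 + 15257\right) \left(20337 + 4959\right) - 42352} = \frac{-168 + \left(9057 + 9564\right)}{29634 \cdot 25296 - 42352} = \frac{-168 + 18621}{749621664 - 42352} = \frac{18453}{749579312}$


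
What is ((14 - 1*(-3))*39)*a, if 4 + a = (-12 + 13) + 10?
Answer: 4641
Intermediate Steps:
a = 7 (a = -4 + ((-12 + 13) + 10) = -4 + (1 + 10) = -4 + 11 = 7)
((14 - 1*(-3))*39)*a = ((14 - 1*(-3))*39)*7 = ((14 + 3)*39)*7 = (17*39)*7 = 663*7 = 4641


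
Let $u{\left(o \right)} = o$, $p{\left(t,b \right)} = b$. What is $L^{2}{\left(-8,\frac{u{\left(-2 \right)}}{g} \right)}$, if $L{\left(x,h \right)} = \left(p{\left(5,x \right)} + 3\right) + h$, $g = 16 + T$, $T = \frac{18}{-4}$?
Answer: $\frac{14161}{529} \approx 26.769$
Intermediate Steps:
$T = - \frac{9}{2}$ ($T = 18 \left(- \frac{1}{4}\right) = - \frac{9}{2} \approx -4.5$)
$g = \frac{23}{2}$ ($g = 16 - \frac{9}{2} = \frac{23}{2} \approx 11.5$)
$L{\left(x,h \right)} = 3 + h + x$ ($L{\left(x,h \right)} = \left(x + 3\right) + h = \left(3 + x\right) + h = 3 + h + x$)
$L^{2}{\left(-8,\frac{u{\left(-2 \right)}}{g} \right)} = \left(3 - \frac{2}{\frac{23}{2}} - 8\right)^{2} = \left(3 - \frac{4}{23} - 8\right)^{2} = \left(- \frac{119}{23}\right)^{2} = \frac{14161}{529}$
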